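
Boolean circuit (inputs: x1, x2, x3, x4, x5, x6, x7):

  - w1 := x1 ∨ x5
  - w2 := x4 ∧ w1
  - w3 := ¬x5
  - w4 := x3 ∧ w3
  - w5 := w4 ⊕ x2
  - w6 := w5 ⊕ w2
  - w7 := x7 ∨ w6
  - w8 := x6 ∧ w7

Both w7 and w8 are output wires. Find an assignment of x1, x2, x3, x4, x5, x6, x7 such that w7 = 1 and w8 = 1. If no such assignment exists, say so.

Check with x1=0, x2=1, x3=1, x4=1, x5=1, x6=1, x7=1:
w1 = x1 ∨ x5 = 0 ∨ 1 = 1
w2 = x4 ∧ w1 = 1 ∧ 1 = 1
w3 = ¬x5 = ¬1 = 0
w4 = x3 ∧ w3 = 1 ∧ 0 = 0
w5 = w4 ⊕ x2 = 0 ⊕ 1 = 1
w6 = w5 ⊕ w2 = 1 ⊕ 1 = 0
w7 = x7 ∨ w6 = 1 ∨ 0 = 1
w8 = x6 ∧ w7 = 1 ∧ 1 = 1
So w7 = 1 and w8 = 1.

x1=0, x2=1, x3=1, x4=1, x5=1, x6=1, x7=1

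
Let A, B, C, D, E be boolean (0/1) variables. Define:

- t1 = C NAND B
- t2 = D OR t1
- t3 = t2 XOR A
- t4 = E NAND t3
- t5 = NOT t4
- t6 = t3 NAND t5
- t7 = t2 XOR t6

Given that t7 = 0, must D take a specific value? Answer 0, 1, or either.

Both values of D occur among assignments with t7 = 0:
  D=0: A=0, B=0, C=0, D=0, E=0
  D=1: A=0, B=0, C=0, D=1, E=0

either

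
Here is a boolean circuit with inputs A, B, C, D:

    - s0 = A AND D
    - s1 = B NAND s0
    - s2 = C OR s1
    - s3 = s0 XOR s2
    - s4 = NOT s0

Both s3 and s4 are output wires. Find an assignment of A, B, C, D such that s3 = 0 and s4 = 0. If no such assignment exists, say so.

Check with A=1, B=0, C=0, D=1:
s0 = A AND D = 1 AND 1 = 1
s1 = B NAND s0 = 0 NAND 1 = 1
s2 = C OR s1 = 0 OR 1 = 1
s3 = s0 XOR s2 = 1 XOR 1 = 0
s4 = NOT s0 = NOT 1 = 0
So s3 = 0 and s4 = 0.

A=1, B=0, C=0, D=1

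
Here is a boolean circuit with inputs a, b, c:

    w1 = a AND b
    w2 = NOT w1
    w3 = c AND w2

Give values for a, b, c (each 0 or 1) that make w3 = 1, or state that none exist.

a=1, b=0, c=1

w3 = c AND w2 must be 1, so both c = 1 and w2 = 1.
Check with a=1, b=0, c=1:
w1 = a AND b = 1 AND 0 = 0
w2 = NOT w1 = NOT 0 = 1
w3 = c AND w2 = 1 AND 1 = 1
So w3 = 1 as required.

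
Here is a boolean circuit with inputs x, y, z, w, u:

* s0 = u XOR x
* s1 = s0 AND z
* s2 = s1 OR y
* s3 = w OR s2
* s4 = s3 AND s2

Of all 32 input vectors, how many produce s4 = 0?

12

s4 = s3 AND s2 must be 0, so at least one of s3, s2 is 0.
Enumerating the 32 input combinations, 12 give s4 = 0 and 20 give s4 = 1.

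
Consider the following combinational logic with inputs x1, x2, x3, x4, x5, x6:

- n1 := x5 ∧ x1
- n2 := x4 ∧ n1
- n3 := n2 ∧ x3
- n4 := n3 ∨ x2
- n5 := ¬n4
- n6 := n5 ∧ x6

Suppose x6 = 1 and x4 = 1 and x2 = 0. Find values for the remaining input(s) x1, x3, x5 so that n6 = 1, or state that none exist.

x1=0, x3=0, x5=0

Check with x6 = 1 and x4 = 1 and x2 = 0 and x1=0, x3=0, x5=0:
n1 = x5 ∧ x1 = 0 ∧ 0 = 0
n2 = x4 ∧ n1 = 1 ∧ 0 = 0
n3 = n2 ∧ x3 = 0 ∧ 0 = 0
n4 = n3 ∨ x2 = 0 ∨ 0 = 0
n5 = ¬n4 = ¬0 = 1
n6 = n5 ∧ x6 = 1 ∧ 1 = 1
So n6 = 1.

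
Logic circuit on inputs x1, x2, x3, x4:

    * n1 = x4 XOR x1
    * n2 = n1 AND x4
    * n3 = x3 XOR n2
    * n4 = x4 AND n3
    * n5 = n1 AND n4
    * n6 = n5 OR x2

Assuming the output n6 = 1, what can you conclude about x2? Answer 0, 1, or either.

Both values of x2 occur among assignments with n6 = 1:
  x2=0: x1=0, x2=0, x3=0, x4=1
  x2=1: x1=0, x2=1, x3=0, x4=0

either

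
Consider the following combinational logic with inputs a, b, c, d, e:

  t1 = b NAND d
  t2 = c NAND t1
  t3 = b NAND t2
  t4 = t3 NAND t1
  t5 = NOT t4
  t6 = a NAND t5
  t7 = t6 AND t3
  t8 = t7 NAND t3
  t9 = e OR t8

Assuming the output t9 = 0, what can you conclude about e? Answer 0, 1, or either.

0

t9 = e OR t8 must be 0, so both e = 0 and t8 = 0.
t8 = t7 NAND t3 must be 0, so both t7 = 1 and t3 = 1.
Every assignment with t9 = 0 has e = 0; there are 5 such assignment(s).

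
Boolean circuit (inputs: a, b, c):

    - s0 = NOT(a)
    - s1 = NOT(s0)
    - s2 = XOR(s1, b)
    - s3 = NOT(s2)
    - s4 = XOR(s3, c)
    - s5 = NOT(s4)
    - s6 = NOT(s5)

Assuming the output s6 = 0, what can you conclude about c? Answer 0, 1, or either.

either

Both values of c occur among assignments with s6 = 0:
  c=0: a=0, b=1, c=0
  c=1: a=0, b=0, c=1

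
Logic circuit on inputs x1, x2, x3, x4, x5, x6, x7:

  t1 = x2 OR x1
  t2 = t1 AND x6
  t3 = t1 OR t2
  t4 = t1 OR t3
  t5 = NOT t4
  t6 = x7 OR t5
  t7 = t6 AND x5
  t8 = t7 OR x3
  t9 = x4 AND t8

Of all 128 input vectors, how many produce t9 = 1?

t9 = x4 AND t8 must be 1, so both x4 = 1 and t8 = 1.
Enumerating the 128 input combinations, 42 give t9 = 1 and 86 give t9 = 0.

42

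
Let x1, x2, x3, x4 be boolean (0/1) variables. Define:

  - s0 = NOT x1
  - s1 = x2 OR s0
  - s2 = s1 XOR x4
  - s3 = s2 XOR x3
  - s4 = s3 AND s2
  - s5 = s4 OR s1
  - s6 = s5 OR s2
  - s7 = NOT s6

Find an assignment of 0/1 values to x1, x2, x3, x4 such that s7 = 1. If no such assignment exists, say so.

Check with x1=1, x2=0, x3=1, x4=0:
s0 = NOT x1 = NOT 1 = 0
s1 = x2 OR s0 = 0 OR 0 = 0
s2 = s1 XOR x4 = 0 XOR 0 = 0
s3 = s2 XOR x3 = 0 XOR 1 = 1
s4 = s3 AND s2 = 1 AND 0 = 0
s5 = s4 OR s1 = 0 OR 0 = 0
s6 = s5 OR s2 = 0 OR 0 = 0
s7 = NOT s6 = NOT 0 = 1
So s7 = 1 as required.

x1=1, x2=0, x3=1, x4=0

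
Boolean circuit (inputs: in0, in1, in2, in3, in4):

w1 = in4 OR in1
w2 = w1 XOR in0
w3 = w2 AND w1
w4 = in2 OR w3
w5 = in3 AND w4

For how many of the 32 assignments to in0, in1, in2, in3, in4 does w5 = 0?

w5 = in3 AND w4 must be 0, so at least one of in3, w4 is 0.
Enumerating the 32 input combinations, 21 give w5 = 0 and 11 give w5 = 1.

21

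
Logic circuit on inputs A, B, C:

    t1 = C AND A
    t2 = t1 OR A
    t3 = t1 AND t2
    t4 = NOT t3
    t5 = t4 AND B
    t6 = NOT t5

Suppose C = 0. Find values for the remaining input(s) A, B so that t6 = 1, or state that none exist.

A=1 B=0

t6 = NOT t5 must be 1, so t5 = 0.
t5 = t4 AND B must be 0, so at least one of t4, B is 0.
Check with C = 0 and A=1, B=0:
t1 = C AND A = 0 AND 1 = 0
t2 = t1 OR A = 0 OR 1 = 1
t3 = t1 AND t2 = 0 AND 1 = 0
t4 = NOT t3 = NOT 0 = 1
t5 = t4 AND B = 1 AND 0 = 0
t6 = NOT t5 = NOT 0 = 1
So t6 = 1.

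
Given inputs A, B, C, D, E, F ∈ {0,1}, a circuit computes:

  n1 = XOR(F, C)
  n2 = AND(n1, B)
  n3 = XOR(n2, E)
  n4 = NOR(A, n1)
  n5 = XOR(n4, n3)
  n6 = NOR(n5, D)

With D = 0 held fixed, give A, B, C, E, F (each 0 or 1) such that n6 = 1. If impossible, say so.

Check with D = 0 and A=1, B=1, C=1, E=0, F=1:
n1 = XOR(F, C) = XOR(1, 1) = 0
n2 = AND(n1, B) = AND(0, 1) = 0
n3 = XOR(n2, E) = XOR(0, 0) = 0
n4 = NOR(A, n1) = NOR(1, 0) = 0
n5 = XOR(n4, n3) = XOR(0, 0) = 0
n6 = NOR(n5, D) = NOR(0, 0) = 1
So n6 = 1.

A=1, B=1, C=1, E=0, F=1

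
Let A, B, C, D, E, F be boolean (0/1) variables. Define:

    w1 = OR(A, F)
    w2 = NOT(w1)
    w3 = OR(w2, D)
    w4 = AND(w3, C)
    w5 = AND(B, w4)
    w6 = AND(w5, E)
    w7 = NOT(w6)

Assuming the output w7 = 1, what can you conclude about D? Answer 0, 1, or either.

either

Both values of D occur among assignments with w7 = 1:
  D=0: A=0, B=0, C=0, D=0, E=0, F=0
  D=1: A=0, B=0, C=0, D=1, E=0, F=0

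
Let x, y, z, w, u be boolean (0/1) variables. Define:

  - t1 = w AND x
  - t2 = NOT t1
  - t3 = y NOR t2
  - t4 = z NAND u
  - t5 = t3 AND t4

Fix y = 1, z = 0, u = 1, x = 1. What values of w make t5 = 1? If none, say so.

no solution exists

With y = 1, z = 0, u = 1, x = 1 fixed, none of the 2 settings of w give t5 = 1.
For example, with w=1:
t1 = w AND x = 1 AND 1 = 1
t2 = NOT t1 = NOT 1 = 0
t3 = y NOR t2 = 1 NOR 0 = 0
t4 = z NAND u = 0 NAND 1 = 1
t5 = t3 AND t4 = 0 AND 1 = 0
giving t5 = 0 ≠ 1.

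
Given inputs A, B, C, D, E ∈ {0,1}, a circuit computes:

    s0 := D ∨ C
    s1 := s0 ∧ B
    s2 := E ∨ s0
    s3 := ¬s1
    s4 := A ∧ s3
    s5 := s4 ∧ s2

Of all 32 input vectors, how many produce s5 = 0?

24

s5 = s4 ∧ s2 must be 0, so at least one of s4, s2 is 0.
Enumerating the 32 input combinations, 24 give s5 = 0 and 8 give s5 = 1.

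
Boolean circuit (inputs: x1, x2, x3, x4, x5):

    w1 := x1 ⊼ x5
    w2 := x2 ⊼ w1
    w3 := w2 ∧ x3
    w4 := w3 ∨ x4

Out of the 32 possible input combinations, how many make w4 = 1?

w4 = w3 ∨ x4 must be 1, so at least one of w3, x4 is 1.
Enumerating the 32 input combinations, 21 give w4 = 1 and 11 give w4 = 0.

21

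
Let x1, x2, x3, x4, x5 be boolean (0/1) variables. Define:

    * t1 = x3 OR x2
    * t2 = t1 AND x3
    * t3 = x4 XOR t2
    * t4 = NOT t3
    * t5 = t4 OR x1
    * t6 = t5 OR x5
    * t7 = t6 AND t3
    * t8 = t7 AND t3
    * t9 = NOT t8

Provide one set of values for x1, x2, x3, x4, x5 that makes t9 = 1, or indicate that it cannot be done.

t9 = NOT t8 must be 1, so t8 = 0.
Check with x1=1, x2=0, x3=0, x4=0, x5=1:
t1 = x3 OR x2 = 0 OR 0 = 0
t2 = t1 AND x3 = 0 AND 0 = 0
t3 = x4 XOR t2 = 0 XOR 0 = 0
t4 = NOT t3 = NOT 0 = 1
t5 = t4 OR x1 = 1 OR 1 = 1
t6 = t5 OR x5 = 1 OR 1 = 1
t7 = t6 AND t3 = 1 AND 0 = 0
t8 = t7 AND t3 = 0 AND 0 = 0
t9 = NOT t8 = NOT 0 = 1
So t9 = 1 as required.

x1=1, x2=0, x3=0, x4=0, x5=1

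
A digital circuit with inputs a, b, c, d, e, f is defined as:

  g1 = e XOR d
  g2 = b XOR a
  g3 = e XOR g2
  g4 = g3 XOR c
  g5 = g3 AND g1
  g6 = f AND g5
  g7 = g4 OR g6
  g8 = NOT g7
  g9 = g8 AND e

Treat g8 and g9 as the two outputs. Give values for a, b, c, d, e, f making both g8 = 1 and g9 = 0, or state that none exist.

a=1, b=0, c=1, d=1, e=0, f=0

Check with a=1, b=0, c=1, d=1, e=0, f=0:
g1 = e XOR d = 0 XOR 1 = 1
g2 = b XOR a = 0 XOR 1 = 1
g3 = e XOR g2 = 0 XOR 1 = 1
g4 = g3 XOR c = 1 XOR 1 = 0
g5 = g3 AND g1 = 1 AND 1 = 1
g6 = f AND g5 = 0 AND 1 = 0
g7 = g4 OR g6 = 0 OR 0 = 0
g8 = NOT g7 = NOT 0 = 1
g9 = g8 AND e = 1 AND 0 = 0
So g8 = 1 and g9 = 0.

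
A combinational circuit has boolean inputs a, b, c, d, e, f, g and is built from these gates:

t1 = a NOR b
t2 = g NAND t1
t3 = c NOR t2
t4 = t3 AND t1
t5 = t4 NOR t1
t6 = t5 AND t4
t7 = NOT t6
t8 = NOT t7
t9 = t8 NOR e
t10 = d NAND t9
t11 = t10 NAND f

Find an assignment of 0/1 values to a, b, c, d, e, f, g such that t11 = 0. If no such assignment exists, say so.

a=0, b=0, c=0, d=0, e=0, f=1, g=1

t11 = t10 NAND f must be 0, so both t10 = 1 and f = 1.
t10 = d NAND t9 must be 1, so at least one of d, t9 is 0.
Check with a=0, b=0, c=0, d=0, e=0, f=1, g=1:
t1 = a NOR b = 0 NOR 0 = 1
t2 = g NAND t1 = 1 NAND 1 = 0
t3 = c NOR t2 = 0 NOR 0 = 1
t4 = t3 AND t1 = 1 AND 1 = 1
t5 = t4 NOR t1 = 1 NOR 1 = 0
t6 = t5 AND t4 = 0 AND 1 = 0
t7 = NOT t6 = NOT 0 = 1
t8 = NOT t7 = NOT 1 = 0
t9 = t8 NOR e = 0 NOR 0 = 1
t10 = d NAND t9 = 0 NAND 1 = 1
t11 = t10 NAND f = 1 NAND 1 = 0
So t11 = 0 as required.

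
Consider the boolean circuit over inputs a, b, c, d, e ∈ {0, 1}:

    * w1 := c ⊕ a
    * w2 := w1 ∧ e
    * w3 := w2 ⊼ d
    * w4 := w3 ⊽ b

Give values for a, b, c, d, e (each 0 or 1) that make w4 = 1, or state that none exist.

w4 = w3 ⊽ b must be 1, so both w3 = 0 and b = 0.
w3 = w2 ⊼ d must be 0, so both w2 = 1 and d = 1.
Check with a=1, b=0, c=0, d=1, e=1:
w1 = c ⊕ a = 0 ⊕ 1 = 1
w2 = w1 ∧ e = 1 ∧ 1 = 1
w3 = w2 ⊼ d = 1 ⊼ 1 = 0
w4 = w3 ⊽ b = 0 ⊽ 0 = 1
So w4 = 1 as required.

a=1, b=0, c=0, d=1, e=1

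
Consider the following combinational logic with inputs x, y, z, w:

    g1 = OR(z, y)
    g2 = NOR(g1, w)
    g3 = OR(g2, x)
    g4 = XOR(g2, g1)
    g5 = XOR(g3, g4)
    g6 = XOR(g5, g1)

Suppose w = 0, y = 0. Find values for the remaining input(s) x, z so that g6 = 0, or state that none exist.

Check with w = 0, y = 0 and x=1, z=0:
g1 = OR(z, y) = OR(0, 0) = 0
g2 = NOR(g1, w) = NOR(0, 0) = 1
g3 = OR(g2, x) = OR(1, 1) = 1
g4 = XOR(g2, g1) = XOR(1, 0) = 1
g5 = XOR(g3, g4) = XOR(1, 1) = 0
g6 = XOR(g5, g1) = XOR(0, 0) = 0
So g6 = 0.

x=1, z=0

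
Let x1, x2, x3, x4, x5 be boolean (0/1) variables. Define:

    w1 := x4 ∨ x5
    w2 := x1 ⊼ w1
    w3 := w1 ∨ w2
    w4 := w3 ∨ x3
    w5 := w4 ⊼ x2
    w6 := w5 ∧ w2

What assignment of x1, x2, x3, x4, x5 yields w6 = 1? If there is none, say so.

x1=0 x2=0 x3=1 x4=0 x5=0

w6 = w5 ∧ w2 must be 1, so both w5 = 1 and w2 = 1.
w5 = w4 ⊼ x2 must be 1, so at least one of w4, x2 is 0.
Check with x1=0 x2=0 x3=1 x4=0 x5=0:
w1 = x4 ∨ x5 = 0 ∨ 0 = 0
w2 = x1 ⊼ w1 = 0 ⊼ 0 = 1
w3 = w1 ∨ w2 = 0 ∨ 1 = 1
w4 = w3 ∨ x3 = 1 ∨ 1 = 1
w5 = w4 ⊼ x2 = 1 ⊼ 0 = 1
w6 = w5 ∧ w2 = 1 ∧ 1 = 1
So w6 = 1 as required.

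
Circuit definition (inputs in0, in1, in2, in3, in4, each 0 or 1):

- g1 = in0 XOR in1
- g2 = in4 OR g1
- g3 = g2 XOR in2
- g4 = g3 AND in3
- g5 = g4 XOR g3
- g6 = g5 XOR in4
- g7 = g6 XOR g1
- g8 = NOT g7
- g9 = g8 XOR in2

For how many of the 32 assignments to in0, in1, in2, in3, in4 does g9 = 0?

12

g9 = g8 XOR in2 must be 0, so g8 and in2 are equal.
Enumerating the 32 input combinations, 12 give g9 = 0 and 20 give g9 = 1.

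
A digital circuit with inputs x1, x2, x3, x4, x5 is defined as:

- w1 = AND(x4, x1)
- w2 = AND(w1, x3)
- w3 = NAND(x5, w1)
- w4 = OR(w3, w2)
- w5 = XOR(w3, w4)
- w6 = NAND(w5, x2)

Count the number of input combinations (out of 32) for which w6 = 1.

w6 = NAND(w5, x2) must be 1, so at least one of w5, x2 is 0.
Enumerating the 32 input combinations, 31 give w6 = 1 and 1 give w6 = 0.

31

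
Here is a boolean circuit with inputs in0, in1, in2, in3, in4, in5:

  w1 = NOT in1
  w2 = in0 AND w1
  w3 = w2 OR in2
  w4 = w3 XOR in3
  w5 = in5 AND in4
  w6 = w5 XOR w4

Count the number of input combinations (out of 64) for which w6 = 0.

w6 = w5 XOR w4 must be 0, so w5 and w4 are equal.
Enumerating the 64 input combinations, 32 give w6 = 0 and 32 give w6 = 1.

32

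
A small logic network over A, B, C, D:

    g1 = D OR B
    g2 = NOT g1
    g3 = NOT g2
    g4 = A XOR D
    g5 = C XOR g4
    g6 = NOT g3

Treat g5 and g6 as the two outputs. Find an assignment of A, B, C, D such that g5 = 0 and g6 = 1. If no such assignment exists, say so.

Check with A=1, B=0, C=1, D=0:
g1 = D OR B = 0 OR 0 = 0
g2 = NOT g1 = NOT 0 = 1
g3 = NOT g2 = NOT 1 = 0
g4 = A XOR D = 1 XOR 0 = 1
g5 = C XOR g4 = 1 XOR 1 = 0
g6 = NOT g3 = NOT 0 = 1
So g5 = 0 and g6 = 1.

A=1, B=0, C=1, D=0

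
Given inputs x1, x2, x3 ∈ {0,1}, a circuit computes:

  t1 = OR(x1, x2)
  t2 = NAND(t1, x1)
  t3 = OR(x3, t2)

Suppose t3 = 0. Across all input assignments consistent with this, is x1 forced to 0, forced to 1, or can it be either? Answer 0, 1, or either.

1

t3 = OR(x3, t2) must be 0, so both x3 = 0 and t2 = 0.
t2 = NAND(t1, x1) must be 0, so both t1 = 1 and x1 = 1.
t1 = OR(x1, x2) must be 1, so at least one of x1, x2 is 1.
Every assignment with t3 = 0 has x1 = 1; there are 2 such assignment(s).
  x1=1, x2=0, x3=0
  x1=1, x2=1, x3=0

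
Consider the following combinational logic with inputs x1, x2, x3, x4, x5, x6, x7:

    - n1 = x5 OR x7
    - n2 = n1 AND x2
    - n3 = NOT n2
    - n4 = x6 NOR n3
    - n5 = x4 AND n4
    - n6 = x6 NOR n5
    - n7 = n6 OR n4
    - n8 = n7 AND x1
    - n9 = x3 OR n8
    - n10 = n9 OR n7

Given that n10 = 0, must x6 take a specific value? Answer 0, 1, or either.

1

n10 = n9 OR n7 must be 0, so both n9 = 0 and n7 = 0.
n9 = x3 OR n8 must be 0, so both x3 = 0 and n8 = 0.
n7 = n6 OR n4 must be 0, so both n6 = 0 and n4 = 0.
Every assignment with n10 = 0 has x6 = 1; there are 32 such assignment(s).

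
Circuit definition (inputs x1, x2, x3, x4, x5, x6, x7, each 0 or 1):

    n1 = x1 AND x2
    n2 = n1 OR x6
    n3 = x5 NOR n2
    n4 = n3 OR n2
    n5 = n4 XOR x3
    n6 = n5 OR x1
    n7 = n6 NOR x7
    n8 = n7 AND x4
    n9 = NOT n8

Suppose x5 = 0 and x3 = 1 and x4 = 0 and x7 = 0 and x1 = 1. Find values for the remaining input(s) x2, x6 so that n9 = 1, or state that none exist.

Check with x5 = 0 and x3 = 1 and x4 = 0 and x7 = 0 and x1 = 1 and x2=0, x6=0:
n1 = x1 AND x2 = 1 AND 0 = 0
n2 = n1 OR x6 = 0 OR 0 = 0
n3 = x5 NOR n2 = 0 NOR 0 = 1
n4 = n3 OR n2 = 1 OR 0 = 1
n5 = n4 XOR x3 = 1 XOR 1 = 0
n6 = n5 OR x1 = 0 OR 1 = 1
n7 = n6 NOR x7 = 1 NOR 0 = 0
n8 = n7 AND x4 = 0 AND 0 = 0
n9 = NOT n8 = NOT 0 = 1
So n9 = 1.

x2=0, x6=0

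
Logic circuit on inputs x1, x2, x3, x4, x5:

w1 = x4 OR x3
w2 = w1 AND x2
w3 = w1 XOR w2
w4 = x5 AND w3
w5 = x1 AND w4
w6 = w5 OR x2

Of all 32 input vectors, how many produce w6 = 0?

13

w6 = w5 OR x2 must be 0, so both w5 = 0 and x2 = 0.
Enumerating the 32 input combinations, 13 give w6 = 0 and 19 give w6 = 1.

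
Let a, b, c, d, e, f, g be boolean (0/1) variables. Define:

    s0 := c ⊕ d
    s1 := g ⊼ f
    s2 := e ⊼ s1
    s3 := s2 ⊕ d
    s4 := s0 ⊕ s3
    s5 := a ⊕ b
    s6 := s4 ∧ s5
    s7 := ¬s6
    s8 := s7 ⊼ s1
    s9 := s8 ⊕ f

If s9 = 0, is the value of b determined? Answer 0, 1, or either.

either

Both values of b occur among assignments with s9 = 0:
  b=0: a=0, b=0, c=0, d=0, e=0, f=0, g=0
  b=1: a=0, b=1, c=0, d=0, e=0, f=1, g=0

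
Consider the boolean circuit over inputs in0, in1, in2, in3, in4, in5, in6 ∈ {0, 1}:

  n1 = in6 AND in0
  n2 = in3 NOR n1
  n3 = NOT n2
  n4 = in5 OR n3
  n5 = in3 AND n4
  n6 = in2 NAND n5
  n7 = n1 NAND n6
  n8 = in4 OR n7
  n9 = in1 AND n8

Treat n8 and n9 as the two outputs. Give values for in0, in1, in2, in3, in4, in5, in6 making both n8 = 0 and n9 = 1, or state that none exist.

no solution exists

Across all 128 input combinations, none give both n8 = 0 and n9 = 1.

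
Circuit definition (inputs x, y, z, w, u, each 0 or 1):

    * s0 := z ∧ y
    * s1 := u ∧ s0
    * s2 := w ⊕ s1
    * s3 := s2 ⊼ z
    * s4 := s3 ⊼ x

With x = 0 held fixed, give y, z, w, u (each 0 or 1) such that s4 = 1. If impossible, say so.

s4 = s3 ⊼ x must be 1, so at least one of s3, x is 0.
Check with x = 0 and y=0, z=1, w=0, u=0:
s0 = z ∧ y = 1 ∧ 0 = 0
s1 = u ∧ s0 = 0 ∧ 0 = 0
s2 = w ⊕ s1 = 0 ⊕ 0 = 0
s3 = s2 ⊼ z = 0 ⊼ 1 = 1
s4 = s3 ⊼ x = 1 ⊼ 0 = 1
So s4 = 1.

y=0, z=1, w=0, u=0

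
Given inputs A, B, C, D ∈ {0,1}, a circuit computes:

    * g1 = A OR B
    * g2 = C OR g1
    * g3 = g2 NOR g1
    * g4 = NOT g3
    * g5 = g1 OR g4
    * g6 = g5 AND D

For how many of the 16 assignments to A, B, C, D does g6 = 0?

g6 = g5 AND D must be 0, so at least one of g5, D is 0.
Enumerating the 16 input combinations, 9 give g6 = 0 and 7 give g6 = 1.

9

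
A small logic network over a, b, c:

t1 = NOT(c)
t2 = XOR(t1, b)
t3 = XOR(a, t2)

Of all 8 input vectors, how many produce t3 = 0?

4

t3 = XOR(a, t2) must be 0, so a and t2 are equal.
Enumerating the 8 input combinations, 4 give t3 = 0 and 4 give t3 = 1.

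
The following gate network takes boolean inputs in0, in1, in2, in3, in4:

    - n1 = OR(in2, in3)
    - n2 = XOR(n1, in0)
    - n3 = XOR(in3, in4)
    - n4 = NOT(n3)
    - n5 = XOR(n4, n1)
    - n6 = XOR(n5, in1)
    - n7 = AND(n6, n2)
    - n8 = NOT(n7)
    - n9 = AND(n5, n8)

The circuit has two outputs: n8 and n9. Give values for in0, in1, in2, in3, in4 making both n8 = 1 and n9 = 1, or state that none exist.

Check with in0=1, in1=1, in2=0, in3=0, in4=0:
n1 = OR(in2, in3) = OR(0, 0) = 0
n2 = XOR(n1, in0) = XOR(0, 1) = 1
n3 = XOR(in3, in4) = XOR(0, 0) = 0
n4 = NOT(n3) = NOT 0 = 1
n5 = XOR(n4, n1) = XOR(1, 0) = 1
n6 = XOR(n5, in1) = XOR(1, 1) = 0
n7 = AND(n6, n2) = AND(0, 1) = 0
n8 = NOT(n7) = NOT 0 = 1
n9 = AND(n5, n8) = AND(1, 1) = 1
So n8 = 1 and n9 = 1.

in0=1, in1=1, in2=0, in3=0, in4=0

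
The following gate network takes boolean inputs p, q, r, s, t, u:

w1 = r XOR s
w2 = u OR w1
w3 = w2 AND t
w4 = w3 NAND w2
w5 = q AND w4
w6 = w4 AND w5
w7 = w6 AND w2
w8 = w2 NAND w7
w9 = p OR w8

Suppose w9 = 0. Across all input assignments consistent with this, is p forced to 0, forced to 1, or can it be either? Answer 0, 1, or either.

0

w9 = p OR w8 must be 0, so both p = 0 and w8 = 0.
Every assignment with w9 = 0 has p = 0; there are 6 such assignment(s).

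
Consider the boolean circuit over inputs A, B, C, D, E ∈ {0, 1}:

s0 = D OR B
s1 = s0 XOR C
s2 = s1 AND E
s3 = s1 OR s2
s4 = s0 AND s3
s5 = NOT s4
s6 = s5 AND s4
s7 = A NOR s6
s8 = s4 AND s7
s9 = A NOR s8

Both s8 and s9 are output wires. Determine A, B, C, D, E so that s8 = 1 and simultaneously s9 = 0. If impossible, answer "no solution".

Check with A=0, B=1, C=0, D=1, E=1:
s0 = D OR B = 1 OR 1 = 1
s1 = s0 XOR C = 1 XOR 0 = 1
s2 = s1 AND E = 1 AND 1 = 1
s3 = s1 OR s2 = 1 OR 1 = 1
s4 = s0 AND s3 = 1 AND 1 = 1
s5 = NOT s4 = NOT 1 = 0
s6 = s5 AND s4 = 0 AND 1 = 0
s7 = A NOR s6 = 0 NOR 0 = 1
s8 = s4 AND s7 = 1 AND 1 = 1
s9 = A NOR s8 = 0 NOR 1 = 0
So s8 = 1 and s9 = 0.

A=0, B=1, C=0, D=1, E=1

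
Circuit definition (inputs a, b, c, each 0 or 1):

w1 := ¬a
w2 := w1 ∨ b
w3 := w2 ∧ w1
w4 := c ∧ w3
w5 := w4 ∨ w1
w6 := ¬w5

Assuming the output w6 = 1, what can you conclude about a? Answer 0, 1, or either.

1

w6 = ¬w5 must be 1, so w5 = 0.
w5 = w4 ∨ w1 must be 0, so both w4 = 0 and w1 = 0.
w4 = c ∧ w3 must be 0, so at least one of c, w3 is 0.
Every assignment with w6 = 1 has a = 1; there are 4 such assignment(s).
  a=1, b=0, c=0
  a=1, b=0, c=1
  a=1, b=1, c=0
  a=1, b=1, c=1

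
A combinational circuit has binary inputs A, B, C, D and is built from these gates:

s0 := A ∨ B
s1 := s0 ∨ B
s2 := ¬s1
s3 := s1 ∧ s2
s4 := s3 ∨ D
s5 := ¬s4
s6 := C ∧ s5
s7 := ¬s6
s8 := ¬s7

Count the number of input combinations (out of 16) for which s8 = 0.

12

s8 = ¬s7 must be 0, so s7 = 1.
s7 = ¬s6 must be 1, so s6 = 0.
s6 = C ∧ s5 must be 0, so at least one of C, s5 is 0.
Enumerating the 16 input combinations, 12 give s8 = 0 and 4 give s8 = 1.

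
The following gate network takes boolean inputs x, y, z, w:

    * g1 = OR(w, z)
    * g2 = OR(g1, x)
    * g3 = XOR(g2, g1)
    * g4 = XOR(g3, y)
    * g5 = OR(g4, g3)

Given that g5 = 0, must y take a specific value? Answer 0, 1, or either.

g5 = OR(g4, g3) must be 0, so both g4 = 0 and g3 = 0.
g4 = XOR(g3, y) must be 0, so g3 and y are equal.
Every assignment with g5 = 0 has y = 0; there are 7 such assignment(s).

0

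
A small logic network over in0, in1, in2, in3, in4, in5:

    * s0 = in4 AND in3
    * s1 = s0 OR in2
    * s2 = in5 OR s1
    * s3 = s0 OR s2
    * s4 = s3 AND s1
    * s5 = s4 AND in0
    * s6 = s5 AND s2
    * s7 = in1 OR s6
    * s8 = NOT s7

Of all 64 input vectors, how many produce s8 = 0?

42

s8 = NOT s7 must be 0, so s7 = 1.
s7 = in1 OR s6 must be 1, so at least one of in1, s6 is 1.
Enumerating the 64 input combinations, 42 give s8 = 0 and 22 give s8 = 1.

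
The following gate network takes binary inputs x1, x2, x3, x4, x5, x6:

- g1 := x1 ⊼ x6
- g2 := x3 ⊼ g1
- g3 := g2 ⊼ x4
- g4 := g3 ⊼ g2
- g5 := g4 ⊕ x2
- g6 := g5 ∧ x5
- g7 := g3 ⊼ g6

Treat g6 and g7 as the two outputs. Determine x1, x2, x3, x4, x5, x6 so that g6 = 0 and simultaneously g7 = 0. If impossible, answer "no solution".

Across all 64 input combinations, none give both g6 = 0 and g7 = 0.

no solution exists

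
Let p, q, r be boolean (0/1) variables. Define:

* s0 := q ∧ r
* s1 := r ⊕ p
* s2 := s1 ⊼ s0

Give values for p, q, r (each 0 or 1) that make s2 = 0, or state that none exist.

p=0 q=1 r=1

s2 = s1 ⊼ s0 must be 0, so both s1 = 1 and s0 = 1.
s1 = r ⊕ p must be 1, so r and p differ.
Check with p=0 q=1 r=1:
s0 = q ∧ r = 1 ∧ 1 = 1
s1 = r ⊕ p = 1 ⊕ 0 = 1
s2 = s1 ⊼ s0 = 1 ⊼ 1 = 0
So s2 = 0 as required.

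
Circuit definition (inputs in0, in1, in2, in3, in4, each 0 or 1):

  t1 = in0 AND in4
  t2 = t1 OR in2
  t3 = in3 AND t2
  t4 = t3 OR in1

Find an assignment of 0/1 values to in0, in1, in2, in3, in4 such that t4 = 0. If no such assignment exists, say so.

in0=1 in1=0 in2=0 in3=0 in4=0

t4 = t3 OR in1 must be 0, so both t3 = 0 and in1 = 0.
t3 = in3 AND t2 must be 0, so at least one of in3, t2 is 0.
Check with in0=1 in1=0 in2=0 in3=0 in4=0:
t1 = in0 AND in4 = 1 AND 0 = 0
t2 = t1 OR in2 = 0 OR 0 = 0
t3 = in3 AND t2 = 0 AND 0 = 0
t4 = t3 OR in1 = 0 OR 0 = 0
So t4 = 0 as required.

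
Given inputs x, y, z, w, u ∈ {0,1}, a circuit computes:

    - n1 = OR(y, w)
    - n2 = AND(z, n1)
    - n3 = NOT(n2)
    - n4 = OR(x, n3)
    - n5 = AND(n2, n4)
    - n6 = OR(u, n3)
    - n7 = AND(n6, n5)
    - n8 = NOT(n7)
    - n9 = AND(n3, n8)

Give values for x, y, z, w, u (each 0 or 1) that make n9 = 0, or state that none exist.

n9 = AND(n3, n8) must be 0, so at least one of n3, n8 is 0.
Check with x=0, y=0, z=1, w=1, u=1:
n1 = OR(y, w) = OR(0, 1) = 1
n2 = AND(z, n1) = AND(1, 1) = 1
n3 = NOT(n2) = NOT 1 = 0
n4 = OR(x, n3) = OR(0, 0) = 0
n5 = AND(n2, n4) = AND(1, 0) = 0
n6 = OR(u, n3) = OR(1, 0) = 1
n7 = AND(n6, n5) = AND(1, 0) = 0
n8 = NOT(n7) = NOT 0 = 1
n9 = AND(n3, n8) = AND(0, 1) = 0
So n9 = 0 as required.

x=0, y=0, z=1, w=1, u=1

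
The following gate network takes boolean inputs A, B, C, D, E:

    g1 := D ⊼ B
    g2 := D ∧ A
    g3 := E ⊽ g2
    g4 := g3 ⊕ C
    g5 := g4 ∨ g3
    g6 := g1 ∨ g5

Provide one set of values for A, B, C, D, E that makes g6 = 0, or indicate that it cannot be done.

A=1 B=1 C=0 D=1 E=1

Check with A=1 B=1 C=0 D=1 E=1:
g1 = D ⊼ B = 1 ⊼ 1 = 0
g2 = D ∧ A = 1 ∧ 1 = 1
g3 = E ⊽ g2 = 1 ⊽ 1 = 0
g4 = g3 ⊕ C = 0 ⊕ 0 = 0
g5 = g4 ∨ g3 = 0 ∨ 0 = 0
g6 = g1 ∨ g5 = 0 ∨ 0 = 0
So g6 = 0 as required.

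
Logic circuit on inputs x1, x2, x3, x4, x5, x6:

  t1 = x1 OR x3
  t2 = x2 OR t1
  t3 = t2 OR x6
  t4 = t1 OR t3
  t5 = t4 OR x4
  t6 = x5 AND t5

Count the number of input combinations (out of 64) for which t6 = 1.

31

t6 = x5 AND t5 must be 1, so both x5 = 1 and t5 = 1.
Enumerating the 64 input combinations, 31 give t6 = 1 and 33 give t6 = 0.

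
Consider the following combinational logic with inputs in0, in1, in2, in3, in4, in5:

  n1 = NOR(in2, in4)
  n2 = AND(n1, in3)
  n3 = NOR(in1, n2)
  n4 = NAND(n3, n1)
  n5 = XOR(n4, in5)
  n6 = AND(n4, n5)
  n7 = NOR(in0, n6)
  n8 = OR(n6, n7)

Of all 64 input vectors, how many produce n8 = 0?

17

n8 = OR(n6, n7) must be 0, so both n6 = 0 and n7 = 0.
n6 = AND(n4, n5) must be 0, so at least one of n4, n5 is 0.
n7 = NOR(in0, n6) must be 0, so at least one of in0, n6 is 1.
Enumerating the 64 input combinations, 17 give n8 = 0 and 47 give n8 = 1.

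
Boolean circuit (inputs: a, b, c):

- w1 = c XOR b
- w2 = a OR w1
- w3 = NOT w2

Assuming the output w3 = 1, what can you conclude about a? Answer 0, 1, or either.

w3 = NOT w2 must be 1, so w2 = 0.
w2 = a OR w1 must be 0, so both a = 0 and w1 = 0.
Every assignment with w3 = 1 has a = 0; there are 2 such assignment(s).
  a=0, b=0, c=0
  a=0, b=1, c=1

0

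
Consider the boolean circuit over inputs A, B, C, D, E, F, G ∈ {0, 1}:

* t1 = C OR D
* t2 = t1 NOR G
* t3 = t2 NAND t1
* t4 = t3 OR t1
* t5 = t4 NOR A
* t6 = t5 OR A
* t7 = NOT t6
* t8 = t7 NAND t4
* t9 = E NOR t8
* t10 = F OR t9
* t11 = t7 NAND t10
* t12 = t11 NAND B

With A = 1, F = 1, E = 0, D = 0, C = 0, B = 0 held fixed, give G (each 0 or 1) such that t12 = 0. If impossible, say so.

no solution exists

With A = 1, F = 1, E = 0, D = 0, C = 0, B = 0 fixed, none of the 2 settings of G give t12 = 0.
For example, with G=1:
t1 = C OR D = 0 OR 0 = 0
t2 = t1 NOR G = 0 NOR 1 = 0
t3 = t2 NAND t1 = 0 NAND 0 = 1
t4 = t3 OR t1 = 1 OR 0 = 1
t5 = t4 NOR A = 1 NOR 1 = 0
t6 = t5 OR A = 0 OR 1 = 1
t7 = NOT t6 = NOT 1 = 0
t8 = t7 NAND t4 = 0 NAND 1 = 1
t9 = E NOR t8 = 0 NOR 1 = 0
t10 = F OR t9 = 1 OR 0 = 1
t11 = t7 NAND t10 = 0 NAND 1 = 1
t12 = t11 NAND B = 1 NAND 0 = 1
giving t12 = 1 ≠ 0.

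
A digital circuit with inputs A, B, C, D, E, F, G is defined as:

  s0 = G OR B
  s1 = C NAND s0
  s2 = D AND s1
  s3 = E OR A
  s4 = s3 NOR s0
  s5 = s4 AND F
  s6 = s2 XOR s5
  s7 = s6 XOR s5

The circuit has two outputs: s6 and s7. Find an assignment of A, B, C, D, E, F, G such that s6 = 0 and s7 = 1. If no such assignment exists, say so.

A=0 B=0 C=1 D=1 E=0 F=1 G=0

Check with A=0 B=0 C=1 D=1 E=0 F=1 G=0:
s0 = G OR B = 0 OR 0 = 0
s1 = C NAND s0 = 1 NAND 0 = 1
s2 = D AND s1 = 1 AND 1 = 1
s3 = E OR A = 0 OR 0 = 0
s4 = s3 NOR s0 = 0 NOR 0 = 1
s5 = s4 AND F = 1 AND 1 = 1
s6 = s2 XOR s5 = 1 XOR 1 = 0
s7 = s6 XOR s5 = 0 XOR 1 = 1
So s6 = 0 and s7 = 1.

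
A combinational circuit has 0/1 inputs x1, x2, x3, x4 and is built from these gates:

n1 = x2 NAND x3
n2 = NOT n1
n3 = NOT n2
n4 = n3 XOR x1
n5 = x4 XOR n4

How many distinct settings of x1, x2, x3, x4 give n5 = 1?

8

n5 = x4 XOR n4 must be 1, so x4 and n4 differ.
Enumerating the 16 input combinations, 8 give n5 = 1 and 8 give n5 = 0.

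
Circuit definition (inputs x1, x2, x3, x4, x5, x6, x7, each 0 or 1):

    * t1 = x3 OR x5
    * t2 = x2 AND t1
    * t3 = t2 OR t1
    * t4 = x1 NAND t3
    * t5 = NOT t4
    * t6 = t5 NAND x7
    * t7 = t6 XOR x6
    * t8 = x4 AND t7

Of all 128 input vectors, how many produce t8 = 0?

96

t8 = x4 AND t7 must be 0, so at least one of x4, t7 is 0.
Enumerating the 128 input combinations, 96 give t8 = 0 and 32 give t8 = 1.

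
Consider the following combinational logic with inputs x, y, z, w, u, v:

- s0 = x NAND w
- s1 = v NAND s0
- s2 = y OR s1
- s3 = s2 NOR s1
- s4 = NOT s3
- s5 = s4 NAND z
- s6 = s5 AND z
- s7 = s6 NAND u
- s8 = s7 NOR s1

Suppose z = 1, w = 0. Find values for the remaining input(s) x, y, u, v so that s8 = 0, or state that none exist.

x=1, y=0, u=0, v=1

s8 = s7 NOR s1 must be 0, so at least one of s7, s1 is 1.
Check with z = 1, w = 0 and x=1, y=0, u=0, v=1:
s0 = x NAND w = 1 NAND 0 = 1
s1 = v NAND s0 = 1 NAND 1 = 0
s2 = y OR s1 = 0 OR 0 = 0
s3 = s2 NOR s1 = 0 NOR 0 = 1
s4 = NOT s3 = NOT 1 = 0
s5 = s4 NAND z = 0 NAND 1 = 1
s6 = s5 AND z = 1 AND 1 = 1
s7 = s6 NAND u = 1 NAND 0 = 1
s8 = s7 NOR s1 = 1 NOR 0 = 0
So s8 = 0.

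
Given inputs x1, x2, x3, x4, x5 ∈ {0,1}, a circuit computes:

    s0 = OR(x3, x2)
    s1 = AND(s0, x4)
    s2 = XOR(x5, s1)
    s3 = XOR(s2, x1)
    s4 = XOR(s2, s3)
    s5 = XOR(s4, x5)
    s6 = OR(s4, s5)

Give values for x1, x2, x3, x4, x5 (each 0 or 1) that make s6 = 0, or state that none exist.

x1=0, x2=0, x3=0, x4=1, x5=0

Check with x1=0, x2=0, x3=0, x4=1, x5=0:
s0 = OR(x3, x2) = OR(0, 0) = 0
s1 = AND(s0, x4) = AND(0, 1) = 0
s2 = XOR(x5, s1) = XOR(0, 0) = 0
s3 = XOR(s2, x1) = XOR(0, 0) = 0
s4 = XOR(s2, s3) = XOR(0, 0) = 0
s5 = XOR(s4, x5) = XOR(0, 0) = 0
s6 = OR(s4, s5) = OR(0, 0) = 0
So s6 = 0 as required.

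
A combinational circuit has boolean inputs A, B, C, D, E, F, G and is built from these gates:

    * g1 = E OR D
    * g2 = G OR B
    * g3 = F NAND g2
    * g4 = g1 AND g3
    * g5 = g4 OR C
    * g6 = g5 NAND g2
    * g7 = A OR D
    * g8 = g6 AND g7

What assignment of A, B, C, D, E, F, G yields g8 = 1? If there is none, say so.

g8 = g6 AND g7 must be 1, so both g6 = 1 and g7 = 1.
Check with A=1, B=1, C=0, D=0, E=0, F=1, G=0:
g1 = E OR D = 0 OR 0 = 0
g2 = G OR B = 0 OR 1 = 1
g3 = F NAND g2 = 1 NAND 1 = 0
g4 = g1 AND g3 = 0 AND 0 = 0
g5 = g4 OR C = 0 OR 0 = 0
g6 = g5 NAND g2 = 0 NAND 1 = 1
g7 = A OR D = 1 OR 0 = 1
g8 = g6 AND g7 = 1 AND 1 = 1
So g8 = 1 as required.

A=1, B=1, C=0, D=0, E=0, F=1, G=0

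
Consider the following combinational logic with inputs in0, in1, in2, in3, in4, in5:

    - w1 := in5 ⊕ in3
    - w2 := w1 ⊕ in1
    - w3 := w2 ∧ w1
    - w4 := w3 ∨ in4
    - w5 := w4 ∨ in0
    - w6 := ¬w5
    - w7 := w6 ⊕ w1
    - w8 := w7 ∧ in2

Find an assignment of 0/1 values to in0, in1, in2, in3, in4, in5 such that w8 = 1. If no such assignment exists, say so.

w8 = w7 ∧ in2 must be 1, so both w7 = 1 and in2 = 1.
w7 = w6 ⊕ w1 must be 1, so w6 and w1 differ.
Check with in0=1, in1=0, in2=1, in3=1, in4=1, in5=0:
w1 = in5 ⊕ in3 = 0 ⊕ 1 = 1
w2 = w1 ⊕ in1 = 1 ⊕ 0 = 1
w3 = w2 ∧ w1 = 1 ∧ 1 = 1
w4 = w3 ∨ in4 = 1 ∨ 1 = 1
w5 = w4 ∨ in0 = 1 ∨ 1 = 1
w6 = ¬w5 = ¬1 = 0
w7 = w6 ⊕ w1 = 0 ⊕ 1 = 1
w8 = w7 ∧ in2 = 1 ∧ 1 = 1
So w8 = 1 as required.

in0=1, in1=0, in2=1, in3=1, in4=1, in5=0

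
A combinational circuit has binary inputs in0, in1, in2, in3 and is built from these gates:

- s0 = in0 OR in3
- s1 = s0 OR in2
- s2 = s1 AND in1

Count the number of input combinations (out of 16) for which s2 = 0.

9

s2 = s1 AND in1 must be 0, so at least one of s1, in1 is 0.
Enumerating the 16 input combinations, 9 give s2 = 0 and 7 give s2 = 1.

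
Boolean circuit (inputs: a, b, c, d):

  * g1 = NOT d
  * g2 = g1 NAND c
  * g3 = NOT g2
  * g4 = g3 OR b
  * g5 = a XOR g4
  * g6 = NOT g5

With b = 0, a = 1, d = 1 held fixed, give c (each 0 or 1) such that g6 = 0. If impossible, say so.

Check with b = 0, a = 1, d = 1 and c=0:
g1 = NOT d = NOT 1 = 0
g2 = g1 NAND c = 0 NAND 0 = 1
g3 = NOT g2 = NOT 1 = 0
g4 = g3 OR b = 0 OR 0 = 0
g5 = a XOR g4 = 1 XOR 0 = 1
g6 = NOT g5 = NOT 1 = 0
So g6 = 0.

c=0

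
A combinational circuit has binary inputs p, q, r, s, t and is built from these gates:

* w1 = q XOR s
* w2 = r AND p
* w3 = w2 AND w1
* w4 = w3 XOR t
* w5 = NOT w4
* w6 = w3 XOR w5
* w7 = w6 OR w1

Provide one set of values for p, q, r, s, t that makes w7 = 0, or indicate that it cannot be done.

p=0, q=1, r=1, s=1, t=1

w7 = w6 OR w1 must be 0, so both w6 = 0 and w1 = 0.
w6 = w3 XOR w5 must be 0, so w3 and w5 are equal.
Check with p=0, q=1, r=1, s=1, t=1:
w1 = q XOR s = 1 XOR 1 = 0
w2 = r AND p = 1 AND 0 = 0
w3 = w2 AND w1 = 0 AND 0 = 0
w4 = w3 XOR t = 0 XOR 1 = 1
w5 = NOT w4 = NOT 1 = 0
w6 = w3 XOR w5 = 0 XOR 0 = 0
w7 = w6 OR w1 = 0 OR 0 = 0
So w7 = 0 as required.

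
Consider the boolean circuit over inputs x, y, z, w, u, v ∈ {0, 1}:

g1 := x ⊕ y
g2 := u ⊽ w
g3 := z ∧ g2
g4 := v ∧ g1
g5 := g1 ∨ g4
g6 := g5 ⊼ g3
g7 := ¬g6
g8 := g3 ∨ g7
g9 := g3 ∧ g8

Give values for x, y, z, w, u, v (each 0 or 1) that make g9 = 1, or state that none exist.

g9 = g3 ∧ g8 must be 1, so both g3 = 1 and g8 = 1.
Check with x=0 y=0 z=1 w=0 u=0 v=0:
g1 = x ⊕ y = 0 ⊕ 0 = 0
g2 = u ⊽ w = 0 ⊽ 0 = 1
g3 = z ∧ g2 = 1 ∧ 1 = 1
g4 = v ∧ g1 = 0 ∧ 0 = 0
g5 = g1 ∨ g4 = 0 ∨ 0 = 0
g6 = g5 ⊼ g3 = 0 ⊼ 1 = 1
g7 = ¬g6 = ¬1 = 0
g8 = g3 ∨ g7 = 1 ∨ 0 = 1
g9 = g3 ∧ g8 = 1 ∧ 1 = 1
So g9 = 1 as required.

x=0 y=0 z=1 w=0 u=0 v=0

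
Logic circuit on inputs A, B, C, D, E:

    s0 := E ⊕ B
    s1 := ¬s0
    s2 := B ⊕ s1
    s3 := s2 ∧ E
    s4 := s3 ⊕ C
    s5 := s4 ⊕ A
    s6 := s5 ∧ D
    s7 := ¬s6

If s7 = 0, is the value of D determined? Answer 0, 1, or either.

s7 = ¬s6 must be 0, so s6 = 1.
s6 = s5 ∧ D must be 1, so both s5 = 1 and D = 1.
Every assignment with s7 = 0 has D = 1; there are 8 such assignment(s).

1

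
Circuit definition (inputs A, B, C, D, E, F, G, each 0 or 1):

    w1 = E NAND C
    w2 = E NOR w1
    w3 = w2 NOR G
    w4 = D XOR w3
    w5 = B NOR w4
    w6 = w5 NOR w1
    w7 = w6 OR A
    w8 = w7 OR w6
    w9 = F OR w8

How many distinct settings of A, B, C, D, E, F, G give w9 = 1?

102

w9 = F OR w8 must be 1, so at least one of F, w8 is 1.
Enumerating the 128 input combinations, 102 give w9 = 1 and 26 give w9 = 0.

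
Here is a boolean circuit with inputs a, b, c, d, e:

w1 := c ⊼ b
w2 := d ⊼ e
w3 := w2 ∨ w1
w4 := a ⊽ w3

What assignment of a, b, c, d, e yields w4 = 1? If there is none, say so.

w4 = a ⊽ w3 must be 1, so both a = 0 and w3 = 0.
Check with a=0, b=1, c=1, d=1, e=1:
w1 = c ⊼ b = 1 ⊼ 1 = 0
w2 = d ⊼ e = 1 ⊼ 1 = 0
w3 = w2 ∨ w1 = 0 ∨ 0 = 0
w4 = a ⊽ w3 = 0 ⊽ 0 = 1
So w4 = 1 as required.

a=0, b=1, c=1, d=1, e=1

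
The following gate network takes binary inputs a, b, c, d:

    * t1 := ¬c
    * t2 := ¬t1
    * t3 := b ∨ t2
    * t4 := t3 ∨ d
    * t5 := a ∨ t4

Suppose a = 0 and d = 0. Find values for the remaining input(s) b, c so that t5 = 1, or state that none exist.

b=0, c=1

t5 = a ∨ t4 must be 1, so at least one of a, t4 is 1.
Check with a = 0 and d = 0 and b=0, c=1:
t1 = ¬c = ¬1 = 0
t2 = ¬t1 = ¬0 = 1
t3 = b ∨ t2 = 0 ∨ 1 = 1
t4 = t3 ∨ d = 1 ∨ 0 = 1
t5 = a ∨ t4 = 0 ∨ 1 = 1
So t5 = 1.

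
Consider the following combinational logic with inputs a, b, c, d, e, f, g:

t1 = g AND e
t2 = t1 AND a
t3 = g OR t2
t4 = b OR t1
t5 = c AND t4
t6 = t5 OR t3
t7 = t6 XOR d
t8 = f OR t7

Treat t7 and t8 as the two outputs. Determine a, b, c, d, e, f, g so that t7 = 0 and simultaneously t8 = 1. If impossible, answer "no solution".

Check with a=0 b=0 c=1 d=0 e=0 f=1 g=0:
t1 = g AND e = 0 AND 0 = 0
t2 = t1 AND a = 0 AND 0 = 0
t3 = g OR t2 = 0 OR 0 = 0
t4 = b OR t1 = 0 OR 0 = 0
t5 = c AND t4 = 1 AND 0 = 0
t6 = t5 OR t3 = 0 OR 0 = 0
t7 = t6 XOR d = 0 XOR 0 = 0
t8 = f OR t7 = 1 OR 0 = 1
So t7 = 0 and t8 = 1.

a=0 b=0 c=1 d=0 e=0 f=1 g=0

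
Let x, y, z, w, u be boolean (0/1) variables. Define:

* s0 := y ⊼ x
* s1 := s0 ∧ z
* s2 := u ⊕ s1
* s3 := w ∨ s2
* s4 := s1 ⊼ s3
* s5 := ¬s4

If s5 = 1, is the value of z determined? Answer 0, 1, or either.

1

s5 = ¬s4 must be 1, so s4 = 0.
s4 = s1 ⊼ s3 must be 0, so both s1 = 1 and s3 = 1.
s1 = s0 ∧ z must be 1, so both s0 = 1 and z = 1.
Every assignment with s5 = 1 has z = 1; there are 9 such assignment(s).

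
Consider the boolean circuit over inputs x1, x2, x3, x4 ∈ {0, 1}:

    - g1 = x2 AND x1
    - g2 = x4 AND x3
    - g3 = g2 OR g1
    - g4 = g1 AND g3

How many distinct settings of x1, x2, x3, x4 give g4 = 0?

g4 = g1 AND g3 must be 0, so at least one of g1, g3 is 0.
Enumerating the 16 input combinations, 12 give g4 = 0 and 4 give g4 = 1.

12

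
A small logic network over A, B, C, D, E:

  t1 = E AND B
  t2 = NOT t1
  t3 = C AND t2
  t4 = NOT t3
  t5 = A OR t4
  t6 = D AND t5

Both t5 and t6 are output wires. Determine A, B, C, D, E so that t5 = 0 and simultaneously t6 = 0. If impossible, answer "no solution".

A=0, B=0, C=1, D=0, E=1

Check with A=0, B=0, C=1, D=0, E=1:
t1 = E AND B = 1 AND 0 = 0
t2 = NOT t1 = NOT 0 = 1
t3 = C AND t2 = 1 AND 1 = 1
t4 = NOT t3 = NOT 1 = 0
t5 = A OR t4 = 0 OR 0 = 0
t6 = D AND t5 = 0 AND 0 = 0
So t5 = 0 and t6 = 0.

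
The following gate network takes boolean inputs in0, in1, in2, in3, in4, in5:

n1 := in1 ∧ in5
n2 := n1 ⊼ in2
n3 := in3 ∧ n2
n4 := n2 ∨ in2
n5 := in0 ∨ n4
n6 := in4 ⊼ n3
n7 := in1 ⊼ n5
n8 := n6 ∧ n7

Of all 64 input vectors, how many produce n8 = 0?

40

n8 = n6 ∧ n7 must be 0, so at least one of n6, n7 is 0.
Enumerating the 64 input combinations, 40 give n8 = 0 and 24 give n8 = 1.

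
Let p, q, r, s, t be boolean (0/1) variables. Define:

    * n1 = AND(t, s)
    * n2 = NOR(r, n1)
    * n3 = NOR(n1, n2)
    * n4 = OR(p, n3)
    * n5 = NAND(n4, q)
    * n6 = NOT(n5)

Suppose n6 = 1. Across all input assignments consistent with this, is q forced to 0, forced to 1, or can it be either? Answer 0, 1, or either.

1

n6 = NOT(n5) must be 1, so n5 = 0.
n5 = NAND(n4, q) must be 0, so both n4 = 1 and q = 1.
Every assignment with n6 = 1 has q = 1; there are 11 such assignment(s).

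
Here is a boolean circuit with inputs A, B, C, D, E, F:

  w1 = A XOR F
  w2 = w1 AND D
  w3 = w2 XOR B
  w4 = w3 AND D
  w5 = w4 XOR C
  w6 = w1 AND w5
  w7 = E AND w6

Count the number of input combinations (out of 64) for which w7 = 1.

8

w7 = E AND w6 must be 1, so both E = 1 and w6 = 1.
Enumerating the 64 input combinations, 8 give w7 = 1 and 56 give w7 = 0.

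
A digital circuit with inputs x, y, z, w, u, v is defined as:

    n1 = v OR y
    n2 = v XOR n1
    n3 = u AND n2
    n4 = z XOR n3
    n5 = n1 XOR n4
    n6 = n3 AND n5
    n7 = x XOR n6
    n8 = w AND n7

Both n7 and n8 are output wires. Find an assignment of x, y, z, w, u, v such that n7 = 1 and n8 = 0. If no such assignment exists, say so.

Check with x=1, y=1, z=0, w=0, u=0, v=0:
n1 = v OR y = 0 OR 1 = 1
n2 = v XOR n1 = 0 XOR 1 = 1
n3 = u AND n2 = 0 AND 1 = 0
n4 = z XOR n3 = 0 XOR 0 = 0
n5 = n1 XOR n4 = 1 XOR 0 = 1
n6 = n3 AND n5 = 0 AND 1 = 0
n7 = x XOR n6 = 1 XOR 0 = 1
n8 = w AND n7 = 0 AND 1 = 0
So n7 = 1 and n8 = 0.

x=1, y=1, z=0, w=0, u=0, v=0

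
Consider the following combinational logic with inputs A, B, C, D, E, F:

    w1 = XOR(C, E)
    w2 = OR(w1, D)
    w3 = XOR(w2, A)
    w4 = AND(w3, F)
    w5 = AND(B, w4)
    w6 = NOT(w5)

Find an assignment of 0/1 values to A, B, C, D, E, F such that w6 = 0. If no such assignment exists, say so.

A=0, B=1, C=0, D=1, E=0, F=1

w6 = NOT(w5) must be 0, so w5 = 1.
w5 = AND(B, w4) must be 1, so both B = 1 and w4 = 1.
Check with A=0, B=1, C=0, D=1, E=0, F=1:
w1 = XOR(C, E) = XOR(0, 0) = 0
w2 = OR(w1, D) = OR(0, 1) = 1
w3 = XOR(w2, A) = XOR(1, 0) = 1
w4 = AND(w3, F) = AND(1, 1) = 1
w5 = AND(B, w4) = AND(1, 1) = 1
w6 = NOT(w5) = NOT 1 = 0
So w6 = 0 as required.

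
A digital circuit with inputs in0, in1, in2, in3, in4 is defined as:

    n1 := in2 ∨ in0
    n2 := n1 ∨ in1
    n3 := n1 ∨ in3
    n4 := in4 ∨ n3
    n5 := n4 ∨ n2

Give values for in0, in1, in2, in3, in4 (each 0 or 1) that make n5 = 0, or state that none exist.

n5 = n4 ∨ n2 must be 0, so both n4 = 0 and n2 = 0.
n4 = in4 ∨ n3 must be 0, so both in4 = 0 and n3 = 0.
n2 = n1 ∨ in1 must be 0, so both n1 = 0 and in1 = 0.
Check with in0=0, in1=0, in2=0, in3=0, in4=0:
n1 = in2 ∨ in0 = 0 ∨ 0 = 0
n2 = n1 ∨ in1 = 0 ∨ 0 = 0
n3 = n1 ∨ in3 = 0 ∨ 0 = 0
n4 = in4 ∨ n3 = 0 ∨ 0 = 0
n5 = n4 ∨ n2 = 0 ∨ 0 = 0
So n5 = 0 as required.

in0=0, in1=0, in2=0, in3=0, in4=0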